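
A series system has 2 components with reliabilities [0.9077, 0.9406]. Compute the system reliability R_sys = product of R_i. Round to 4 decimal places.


Components: [0.9077, 0.9406]
After component 1 (R=0.9077): product = 0.9077
After component 2 (R=0.9406): product = 0.8538
R_sys = 0.8538

0.8538


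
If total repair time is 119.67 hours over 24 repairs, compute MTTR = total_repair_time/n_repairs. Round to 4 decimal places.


total_repair_time = 119.67
n_repairs = 24
MTTR = 119.67 / 24
MTTR = 4.9863

4.9863


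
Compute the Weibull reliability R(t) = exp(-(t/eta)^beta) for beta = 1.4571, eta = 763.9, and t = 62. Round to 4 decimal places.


beta = 1.4571, eta = 763.9, t = 62
t/eta = 62 / 763.9 = 0.0812
(t/eta)^beta = 0.0812^1.4571 = 0.0258
R(t) = exp(-0.0258)
R(t) = 0.9746

0.9746


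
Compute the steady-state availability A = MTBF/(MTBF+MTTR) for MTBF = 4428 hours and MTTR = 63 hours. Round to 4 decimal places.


MTBF = 4428
MTTR = 63
MTBF + MTTR = 4491
A = 4428 / 4491
A = 0.986

0.986


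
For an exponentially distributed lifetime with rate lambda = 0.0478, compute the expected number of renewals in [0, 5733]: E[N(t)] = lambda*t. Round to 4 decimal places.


lambda = 0.0478
t = 5733
E[N(t)] = lambda * t
E[N(t)] = 0.0478 * 5733
E[N(t)] = 274.0374

274.0374


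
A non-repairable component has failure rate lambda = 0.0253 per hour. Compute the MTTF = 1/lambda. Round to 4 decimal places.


lambda = 0.0253
MTTF = 1 / 0.0253
MTTF = 39.5257

39.5257


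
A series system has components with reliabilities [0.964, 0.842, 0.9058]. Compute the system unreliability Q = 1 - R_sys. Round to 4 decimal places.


Components: [0.964, 0.842, 0.9058]
After component 1: product = 0.964
After component 2: product = 0.8117
After component 3: product = 0.7352
R_sys = 0.7352
Q = 1 - 0.7352 = 0.2648

0.2648


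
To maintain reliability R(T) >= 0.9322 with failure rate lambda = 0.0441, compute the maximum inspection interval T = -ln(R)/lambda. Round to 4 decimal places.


R_target = 0.9322
lambda = 0.0441
-ln(0.9322) = 0.0702
T = 0.0702 / 0.0441
T = 1.592

1.592


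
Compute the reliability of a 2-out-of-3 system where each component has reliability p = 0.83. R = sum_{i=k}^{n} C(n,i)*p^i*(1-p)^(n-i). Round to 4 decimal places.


k = 2, n = 3, p = 0.83
i=2: C(3,2)=3 * 0.83^2 * 0.17^1 = 0.3513
i=3: C(3,3)=1 * 0.83^3 * 0.17^0 = 0.5718
R = sum of terms = 0.9231

0.9231


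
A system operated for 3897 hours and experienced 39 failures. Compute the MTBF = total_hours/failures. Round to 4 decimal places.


total_hours = 3897
failures = 39
MTBF = 3897 / 39
MTBF = 99.9231

99.9231


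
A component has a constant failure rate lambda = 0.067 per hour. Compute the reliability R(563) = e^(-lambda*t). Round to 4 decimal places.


lambda = 0.067
t = 563
lambda * t = 37.721
R(t) = e^(-37.721)
R(t) = 0.0

0.0


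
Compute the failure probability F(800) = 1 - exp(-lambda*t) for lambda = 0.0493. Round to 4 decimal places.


lambda = 0.0493, t = 800
lambda * t = 39.44
exp(-39.44) = 0.0
F(t) = 1 - 0.0
F(t) = 1.0

1.0


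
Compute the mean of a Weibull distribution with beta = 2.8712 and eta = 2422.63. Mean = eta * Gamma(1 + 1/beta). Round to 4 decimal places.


beta = 2.8712, eta = 2422.63
1/beta = 0.3483
1 + 1/beta = 1.3483
Gamma(1.3483) = 0.8913
Mean = 2422.63 * 0.8913
Mean = 2159.3552

2159.3552


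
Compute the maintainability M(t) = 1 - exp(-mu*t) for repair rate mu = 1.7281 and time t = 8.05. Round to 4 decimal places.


mu = 1.7281, t = 8.05
mu * t = 1.7281 * 8.05 = 13.9112
exp(-13.9112) = 0.0
M(t) = 1 - 0.0
M(t) = 1.0

1.0


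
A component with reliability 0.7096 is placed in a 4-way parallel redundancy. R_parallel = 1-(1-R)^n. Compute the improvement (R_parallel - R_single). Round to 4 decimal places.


R_single = 0.7096, n = 4
1 - R_single = 0.2904
(1 - R_single)^n = 0.2904^4 = 0.0071
R_parallel = 1 - 0.0071 = 0.9929
Improvement = 0.9929 - 0.7096
Improvement = 0.2833

0.2833


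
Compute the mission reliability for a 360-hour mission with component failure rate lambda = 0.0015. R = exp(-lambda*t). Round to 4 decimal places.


lambda = 0.0015
mission_time = 360
lambda * t = 0.0015 * 360 = 0.54
R = exp(-0.54)
R = 0.5827

0.5827


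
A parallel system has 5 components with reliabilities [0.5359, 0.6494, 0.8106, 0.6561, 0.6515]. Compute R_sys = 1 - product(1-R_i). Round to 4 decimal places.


Components: [0.5359, 0.6494, 0.8106, 0.6561, 0.6515]
(1 - 0.5359) = 0.4641, running product = 0.4641
(1 - 0.6494) = 0.3506, running product = 0.1627
(1 - 0.8106) = 0.1894, running product = 0.0308
(1 - 0.6561) = 0.3439, running product = 0.0106
(1 - 0.6515) = 0.3485, running product = 0.0037
Product of (1-R_i) = 0.0037
R_sys = 1 - 0.0037 = 0.9963

0.9963


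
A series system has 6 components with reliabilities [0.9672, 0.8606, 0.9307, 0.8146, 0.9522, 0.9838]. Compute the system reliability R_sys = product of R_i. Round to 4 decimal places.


Components: [0.9672, 0.8606, 0.9307, 0.8146, 0.9522, 0.9838]
After component 1 (R=0.9672): product = 0.9672
After component 2 (R=0.8606): product = 0.8324
After component 3 (R=0.9307): product = 0.7747
After component 4 (R=0.8146): product = 0.6311
After component 5 (R=0.9522): product = 0.6009
After component 6 (R=0.9838): product = 0.5912
R_sys = 0.5912

0.5912


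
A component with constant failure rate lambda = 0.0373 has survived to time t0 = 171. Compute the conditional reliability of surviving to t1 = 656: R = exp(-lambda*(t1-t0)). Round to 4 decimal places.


lambda = 0.0373
t0 = 171, t1 = 656
t1 - t0 = 485
lambda * (t1-t0) = 0.0373 * 485 = 18.0905
R = exp(-18.0905)
R = 0.0

0.0


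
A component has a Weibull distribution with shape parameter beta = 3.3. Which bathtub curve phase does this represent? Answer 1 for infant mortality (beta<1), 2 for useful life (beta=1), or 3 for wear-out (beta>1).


beta = 3.3
Compare beta to 1:
beta < 1 => infant mortality (phase 1)
beta = 1 => useful life (phase 2)
beta > 1 => wear-out (phase 3)
Since beta = 3.3, this is wear-out (increasing failure rate)
Phase = 3

3


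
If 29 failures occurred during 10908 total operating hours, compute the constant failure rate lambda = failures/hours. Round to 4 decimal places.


failures = 29
total_hours = 10908
lambda = 29 / 10908
lambda = 0.0027

0.0027


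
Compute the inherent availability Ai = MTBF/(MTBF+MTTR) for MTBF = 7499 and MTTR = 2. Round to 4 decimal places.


MTBF = 7499
MTTR = 2
MTBF + MTTR = 7501
Ai = 7499 / 7501
Ai = 0.9997

0.9997


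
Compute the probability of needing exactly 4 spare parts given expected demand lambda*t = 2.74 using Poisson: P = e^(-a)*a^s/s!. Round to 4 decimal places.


a = 2.74, s = 4
e^(-a) = e^(-2.74) = 0.0646
a^s = 2.74^4 = 56.3641
s! = 24
P = 0.0646 * 56.3641 / 24
P = 0.1516

0.1516


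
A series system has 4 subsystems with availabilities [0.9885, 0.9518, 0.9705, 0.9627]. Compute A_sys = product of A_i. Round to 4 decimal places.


Subsystems: [0.9885, 0.9518, 0.9705, 0.9627]
After subsystem 1 (A=0.9885): product = 0.9885
After subsystem 2 (A=0.9518): product = 0.9409
After subsystem 3 (A=0.9705): product = 0.9131
After subsystem 4 (A=0.9627): product = 0.879
A_sys = 0.879

0.879


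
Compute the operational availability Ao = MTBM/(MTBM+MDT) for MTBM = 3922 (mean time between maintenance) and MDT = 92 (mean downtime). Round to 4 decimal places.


MTBM = 3922
MDT = 92
MTBM + MDT = 4014
Ao = 3922 / 4014
Ao = 0.9771

0.9771


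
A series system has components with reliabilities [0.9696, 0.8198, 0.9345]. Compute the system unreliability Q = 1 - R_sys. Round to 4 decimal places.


Components: [0.9696, 0.8198, 0.9345]
After component 1: product = 0.9696
After component 2: product = 0.7949
After component 3: product = 0.7428
R_sys = 0.7428
Q = 1 - 0.7428 = 0.2572

0.2572


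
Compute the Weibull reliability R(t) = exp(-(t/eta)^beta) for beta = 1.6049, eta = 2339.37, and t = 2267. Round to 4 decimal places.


beta = 1.6049, eta = 2339.37, t = 2267
t/eta = 2267 / 2339.37 = 0.9691
(t/eta)^beta = 0.9691^1.6049 = 0.9508
R(t) = exp(-0.9508)
R(t) = 0.3864

0.3864


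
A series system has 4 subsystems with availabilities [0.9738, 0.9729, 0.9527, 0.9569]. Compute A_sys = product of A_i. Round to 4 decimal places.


Subsystems: [0.9738, 0.9729, 0.9527, 0.9569]
After subsystem 1 (A=0.9738): product = 0.9738
After subsystem 2 (A=0.9729): product = 0.9474
After subsystem 3 (A=0.9527): product = 0.9026
After subsystem 4 (A=0.9569): product = 0.8637
A_sys = 0.8637

0.8637


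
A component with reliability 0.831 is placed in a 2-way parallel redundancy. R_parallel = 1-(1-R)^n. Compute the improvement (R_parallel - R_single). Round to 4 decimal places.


R_single = 0.831, n = 2
1 - R_single = 0.169
(1 - R_single)^n = 0.169^2 = 0.0286
R_parallel = 1 - 0.0286 = 0.9714
Improvement = 0.9714 - 0.831
Improvement = 0.1404

0.1404


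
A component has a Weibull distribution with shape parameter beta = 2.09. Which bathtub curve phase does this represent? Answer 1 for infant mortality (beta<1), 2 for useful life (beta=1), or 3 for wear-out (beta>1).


beta = 2.09
Compare beta to 1:
beta < 1 => infant mortality (phase 1)
beta = 1 => useful life (phase 2)
beta > 1 => wear-out (phase 3)
Since beta = 2.09, this is wear-out (increasing failure rate)
Phase = 3

3


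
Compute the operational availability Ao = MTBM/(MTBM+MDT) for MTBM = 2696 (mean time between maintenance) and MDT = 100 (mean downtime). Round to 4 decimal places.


MTBM = 2696
MDT = 100
MTBM + MDT = 2796
Ao = 2696 / 2796
Ao = 0.9642

0.9642


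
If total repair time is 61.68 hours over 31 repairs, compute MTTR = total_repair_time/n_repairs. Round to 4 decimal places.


total_repair_time = 61.68
n_repairs = 31
MTTR = 61.68 / 31
MTTR = 1.9897

1.9897


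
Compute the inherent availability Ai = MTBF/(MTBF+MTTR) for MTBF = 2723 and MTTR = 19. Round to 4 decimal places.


MTBF = 2723
MTTR = 19
MTBF + MTTR = 2742
Ai = 2723 / 2742
Ai = 0.9931

0.9931


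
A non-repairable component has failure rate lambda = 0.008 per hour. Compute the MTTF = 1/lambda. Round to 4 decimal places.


lambda = 0.008
MTTF = 1 / 0.008
MTTF = 125.0

125.0


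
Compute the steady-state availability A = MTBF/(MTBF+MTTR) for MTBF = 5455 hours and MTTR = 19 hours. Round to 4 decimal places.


MTBF = 5455
MTTR = 19
MTBF + MTTR = 5474
A = 5455 / 5474
A = 0.9965

0.9965


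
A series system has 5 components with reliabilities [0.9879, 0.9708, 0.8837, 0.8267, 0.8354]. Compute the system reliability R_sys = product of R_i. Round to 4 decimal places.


Components: [0.9879, 0.9708, 0.8837, 0.8267, 0.8354]
After component 1 (R=0.9879): product = 0.9879
After component 2 (R=0.9708): product = 0.9591
After component 3 (R=0.8837): product = 0.8475
After component 4 (R=0.8267): product = 0.7006
After component 5 (R=0.8354): product = 0.5853
R_sys = 0.5853

0.5853


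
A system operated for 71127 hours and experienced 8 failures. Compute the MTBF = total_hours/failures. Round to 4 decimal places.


total_hours = 71127
failures = 8
MTBF = 71127 / 8
MTBF = 8890.875

8890.875


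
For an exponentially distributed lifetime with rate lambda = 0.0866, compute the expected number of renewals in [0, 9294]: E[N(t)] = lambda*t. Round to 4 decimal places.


lambda = 0.0866
t = 9294
E[N(t)] = lambda * t
E[N(t)] = 0.0866 * 9294
E[N(t)] = 804.8604

804.8604


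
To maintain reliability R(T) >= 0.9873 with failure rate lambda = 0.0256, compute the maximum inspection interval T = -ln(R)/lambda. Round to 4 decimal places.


R_target = 0.9873
lambda = 0.0256
-ln(0.9873) = 0.0128
T = 0.0128 / 0.0256
T = 0.4993

0.4993


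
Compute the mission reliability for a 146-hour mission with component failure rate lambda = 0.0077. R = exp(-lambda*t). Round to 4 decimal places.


lambda = 0.0077
mission_time = 146
lambda * t = 0.0077 * 146 = 1.1242
R = exp(-1.1242)
R = 0.3249

0.3249


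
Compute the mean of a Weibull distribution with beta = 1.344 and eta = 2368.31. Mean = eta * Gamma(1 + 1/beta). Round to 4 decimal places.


beta = 1.344, eta = 2368.31
1/beta = 0.744
1 + 1/beta = 1.744
Gamma(1.744) = 0.9177
Mean = 2368.31 * 0.9177
Mean = 2173.4505

2173.4505


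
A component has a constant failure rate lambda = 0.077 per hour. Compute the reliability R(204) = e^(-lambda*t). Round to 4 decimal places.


lambda = 0.077
t = 204
lambda * t = 15.708
R(t) = e^(-15.708)
R(t) = 0.0

0.0


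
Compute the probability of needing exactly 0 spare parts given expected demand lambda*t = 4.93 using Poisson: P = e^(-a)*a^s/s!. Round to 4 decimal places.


a = 4.93, s = 0
e^(-a) = e^(-4.93) = 0.0072
a^s = 4.93^0 = 1.0
s! = 1
P = 0.0072 * 1.0 / 1
P = 0.0072

0.0072


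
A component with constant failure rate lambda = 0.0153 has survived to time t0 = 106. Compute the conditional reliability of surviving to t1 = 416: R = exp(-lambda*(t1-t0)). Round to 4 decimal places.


lambda = 0.0153
t0 = 106, t1 = 416
t1 - t0 = 310
lambda * (t1-t0) = 0.0153 * 310 = 4.743
R = exp(-4.743)
R = 0.0087

0.0087


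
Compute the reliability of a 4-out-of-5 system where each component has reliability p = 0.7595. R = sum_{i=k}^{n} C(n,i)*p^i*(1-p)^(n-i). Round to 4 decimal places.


k = 4, n = 5, p = 0.7595
i=4: C(5,4)=5 * 0.7595^4 * 0.2405^1 = 0.4001
i=5: C(5,5)=1 * 0.7595^5 * 0.2405^0 = 0.2527
R = sum of terms = 0.6528

0.6528


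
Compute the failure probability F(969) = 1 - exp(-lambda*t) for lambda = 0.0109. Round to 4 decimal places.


lambda = 0.0109, t = 969
lambda * t = 10.5621
exp(-10.5621) = 0.0
F(t) = 1 - 0.0
F(t) = 1.0

1.0


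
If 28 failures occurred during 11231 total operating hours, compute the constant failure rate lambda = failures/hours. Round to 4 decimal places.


failures = 28
total_hours = 11231
lambda = 28 / 11231
lambda = 0.0025

0.0025


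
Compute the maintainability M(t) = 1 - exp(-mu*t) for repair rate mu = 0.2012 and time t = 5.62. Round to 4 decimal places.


mu = 0.2012, t = 5.62
mu * t = 0.2012 * 5.62 = 1.1307
exp(-1.1307) = 0.3228
M(t) = 1 - 0.3228
M(t) = 0.6772

0.6772


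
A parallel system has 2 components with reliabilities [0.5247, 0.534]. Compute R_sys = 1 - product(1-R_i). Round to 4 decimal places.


Components: [0.5247, 0.534]
(1 - 0.5247) = 0.4753, running product = 0.4753
(1 - 0.534) = 0.466, running product = 0.2215
Product of (1-R_i) = 0.2215
R_sys = 1 - 0.2215 = 0.7785

0.7785


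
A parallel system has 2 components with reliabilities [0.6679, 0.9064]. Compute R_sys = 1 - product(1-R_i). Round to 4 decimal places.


Components: [0.6679, 0.9064]
(1 - 0.6679) = 0.3321, running product = 0.3321
(1 - 0.9064) = 0.0936, running product = 0.0311
Product of (1-R_i) = 0.0311
R_sys = 1 - 0.0311 = 0.9689

0.9689


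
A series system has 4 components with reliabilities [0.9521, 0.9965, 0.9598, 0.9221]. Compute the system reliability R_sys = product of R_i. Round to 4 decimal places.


Components: [0.9521, 0.9965, 0.9598, 0.9221]
After component 1 (R=0.9521): product = 0.9521
After component 2 (R=0.9965): product = 0.9488
After component 3 (R=0.9598): product = 0.9106
After component 4 (R=0.9221): product = 0.8397
R_sys = 0.8397

0.8397


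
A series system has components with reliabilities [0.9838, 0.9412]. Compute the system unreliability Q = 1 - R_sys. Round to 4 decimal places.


Components: [0.9838, 0.9412]
After component 1: product = 0.9838
After component 2: product = 0.926
R_sys = 0.926
Q = 1 - 0.926 = 0.074

0.074


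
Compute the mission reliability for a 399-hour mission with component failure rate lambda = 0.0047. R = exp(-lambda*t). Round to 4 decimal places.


lambda = 0.0047
mission_time = 399
lambda * t = 0.0047 * 399 = 1.8753
R = exp(-1.8753)
R = 0.1533

0.1533


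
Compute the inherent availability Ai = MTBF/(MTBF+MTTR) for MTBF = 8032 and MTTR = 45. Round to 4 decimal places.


MTBF = 8032
MTTR = 45
MTBF + MTTR = 8077
Ai = 8032 / 8077
Ai = 0.9944

0.9944


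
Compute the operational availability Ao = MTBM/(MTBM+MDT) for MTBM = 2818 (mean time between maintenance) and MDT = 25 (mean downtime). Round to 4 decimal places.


MTBM = 2818
MDT = 25
MTBM + MDT = 2843
Ao = 2818 / 2843
Ao = 0.9912

0.9912


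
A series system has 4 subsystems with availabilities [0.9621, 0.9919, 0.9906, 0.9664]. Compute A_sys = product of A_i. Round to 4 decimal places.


Subsystems: [0.9621, 0.9919, 0.9906, 0.9664]
After subsystem 1 (A=0.9621): product = 0.9621
After subsystem 2 (A=0.9919): product = 0.9543
After subsystem 3 (A=0.9906): product = 0.9453
After subsystem 4 (A=0.9664): product = 0.9136
A_sys = 0.9136

0.9136


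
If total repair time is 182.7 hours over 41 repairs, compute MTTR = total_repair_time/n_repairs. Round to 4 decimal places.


total_repair_time = 182.7
n_repairs = 41
MTTR = 182.7 / 41
MTTR = 4.4561

4.4561


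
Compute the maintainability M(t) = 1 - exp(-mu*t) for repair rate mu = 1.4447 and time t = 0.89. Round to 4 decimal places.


mu = 1.4447, t = 0.89
mu * t = 1.4447 * 0.89 = 1.2858
exp(-1.2858) = 0.2764
M(t) = 1 - 0.2764
M(t) = 0.7236

0.7236


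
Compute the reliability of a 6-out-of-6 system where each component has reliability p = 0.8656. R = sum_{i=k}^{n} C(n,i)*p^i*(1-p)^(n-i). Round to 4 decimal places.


k = 6, n = 6, p = 0.8656
i=6: C(6,6)=1 * 0.8656^6 * 0.1344^0 = 0.4206
R = sum of terms = 0.4206

0.4206


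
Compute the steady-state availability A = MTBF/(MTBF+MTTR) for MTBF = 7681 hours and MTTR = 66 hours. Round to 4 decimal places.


MTBF = 7681
MTTR = 66
MTBF + MTTR = 7747
A = 7681 / 7747
A = 0.9915

0.9915


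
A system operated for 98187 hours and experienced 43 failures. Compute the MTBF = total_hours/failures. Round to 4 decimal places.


total_hours = 98187
failures = 43
MTBF = 98187 / 43
MTBF = 2283.4186

2283.4186


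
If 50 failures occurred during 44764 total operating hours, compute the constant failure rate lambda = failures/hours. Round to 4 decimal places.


failures = 50
total_hours = 44764
lambda = 50 / 44764
lambda = 0.0011

0.0011


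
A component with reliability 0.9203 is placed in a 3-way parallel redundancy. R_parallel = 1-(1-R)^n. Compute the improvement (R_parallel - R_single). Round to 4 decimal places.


R_single = 0.9203, n = 3
1 - R_single = 0.0797
(1 - R_single)^n = 0.0797^3 = 0.0005
R_parallel = 1 - 0.0005 = 0.9995
Improvement = 0.9995 - 0.9203
Improvement = 0.0792

0.0792


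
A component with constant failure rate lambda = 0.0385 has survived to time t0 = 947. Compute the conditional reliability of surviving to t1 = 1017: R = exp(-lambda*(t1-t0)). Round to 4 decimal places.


lambda = 0.0385
t0 = 947, t1 = 1017
t1 - t0 = 70
lambda * (t1-t0) = 0.0385 * 70 = 2.695
R = exp(-2.695)
R = 0.0675

0.0675


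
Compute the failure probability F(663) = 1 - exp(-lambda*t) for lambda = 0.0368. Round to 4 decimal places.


lambda = 0.0368, t = 663
lambda * t = 24.3984
exp(-24.3984) = 0.0
F(t) = 1 - 0.0
F(t) = 1.0

1.0


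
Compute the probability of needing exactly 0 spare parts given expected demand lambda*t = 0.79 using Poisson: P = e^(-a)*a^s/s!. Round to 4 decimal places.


a = 0.79, s = 0
e^(-a) = e^(-0.79) = 0.4538
a^s = 0.79^0 = 1.0
s! = 1
P = 0.4538 * 1.0 / 1
P = 0.4538

0.4538


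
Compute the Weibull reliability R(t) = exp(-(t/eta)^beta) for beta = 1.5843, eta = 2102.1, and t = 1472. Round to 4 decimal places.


beta = 1.5843, eta = 2102.1, t = 1472
t/eta = 1472 / 2102.1 = 0.7003
(t/eta)^beta = 0.7003^1.5843 = 0.5686
R(t) = exp(-0.5686)
R(t) = 0.5663

0.5663


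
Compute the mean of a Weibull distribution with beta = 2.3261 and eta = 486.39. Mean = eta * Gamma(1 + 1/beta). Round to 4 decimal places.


beta = 2.3261, eta = 486.39
1/beta = 0.4299
1 + 1/beta = 1.4299
Gamma(1.4299) = 0.886
Mean = 486.39 * 0.886
Mean = 430.9605

430.9605


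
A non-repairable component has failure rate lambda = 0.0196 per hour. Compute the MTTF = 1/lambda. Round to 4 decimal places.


lambda = 0.0196
MTTF = 1 / 0.0196
MTTF = 51.0204

51.0204


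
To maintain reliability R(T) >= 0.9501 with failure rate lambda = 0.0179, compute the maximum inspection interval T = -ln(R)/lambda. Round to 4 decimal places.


R_target = 0.9501
lambda = 0.0179
-ln(0.9501) = 0.0512
T = 0.0512 / 0.0179
T = 2.8597

2.8597


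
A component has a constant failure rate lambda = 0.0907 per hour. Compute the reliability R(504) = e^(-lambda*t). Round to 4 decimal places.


lambda = 0.0907
t = 504
lambda * t = 45.7128
R(t) = e^(-45.7128)
R(t) = 0.0

0.0


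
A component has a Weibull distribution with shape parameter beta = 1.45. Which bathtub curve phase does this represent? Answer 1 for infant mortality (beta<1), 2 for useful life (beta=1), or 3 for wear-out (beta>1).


beta = 1.45
Compare beta to 1:
beta < 1 => infant mortality (phase 1)
beta = 1 => useful life (phase 2)
beta > 1 => wear-out (phase 3)
Since beta = 1.45, this is wear-out (increasing failure rate)
Phase = 3

3


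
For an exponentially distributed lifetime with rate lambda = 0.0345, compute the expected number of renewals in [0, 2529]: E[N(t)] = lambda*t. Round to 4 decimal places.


lambda = 0.0345
t = 2529
E[N(t)] = lambda * t
E[N(t)] = 0.0345 * 2529
E[N(t)] = 87.2505

87.2505


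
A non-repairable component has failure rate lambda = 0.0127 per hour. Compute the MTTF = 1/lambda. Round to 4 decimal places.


lambda = 0.0127
MTTF = 1 / 0.0127
MTTF = 78.7402

78.7402


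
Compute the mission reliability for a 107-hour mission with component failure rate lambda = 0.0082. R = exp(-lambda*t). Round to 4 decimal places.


lambda = 0.0082
mission_time = 107
lambda * t = 0.0082 * 107 = 0.8774
R = exp(-0.8774)
R = 0.4159

0.4159


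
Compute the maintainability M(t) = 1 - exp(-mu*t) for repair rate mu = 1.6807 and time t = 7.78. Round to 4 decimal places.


mu = 1.6807, t = 7.78
mu * t = 1.6807 * 7.78 = 13.0758
exp(-13.0758) = 0.0
M(t) = 1 - 0.0
M(t) = 1.0

1.0


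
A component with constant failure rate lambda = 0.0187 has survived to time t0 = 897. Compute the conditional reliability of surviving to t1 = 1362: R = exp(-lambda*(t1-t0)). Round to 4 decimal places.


lambda = 0.0187
t0 = 897, t1 = 1362
t1 - t0 = 465
lambda * (t1-t0) = 0.0187 * 465 = 8.6955
R = exp(-8.6955)
R = 0.0002

0.0002


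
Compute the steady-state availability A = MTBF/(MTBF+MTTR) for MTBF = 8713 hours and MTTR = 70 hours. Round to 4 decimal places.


MTBF = 8713
MTTR = 70
MTBF + MTTR = 8783
A = 8713 / 8783
A = 0.992

0.992


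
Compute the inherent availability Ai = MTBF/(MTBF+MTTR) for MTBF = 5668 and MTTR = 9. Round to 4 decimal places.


MTBF = 5668
MTTR = 9
MTBF + MTTR = 5677
Ai = 5668 / 5677
Ai = 0.9984

0.9984


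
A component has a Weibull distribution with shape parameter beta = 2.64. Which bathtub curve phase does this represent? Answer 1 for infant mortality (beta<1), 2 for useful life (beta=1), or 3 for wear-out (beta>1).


beta = 2.64
Compare beta to 1:
beta < 1 => infant mortality (phase 1)
beta = 1 => useful life (phase 2)
beta > 1 => wear-out (phase 3)
Since beta = 2.64, this is wear-out (increasing failure rate)
Phase = 3

3


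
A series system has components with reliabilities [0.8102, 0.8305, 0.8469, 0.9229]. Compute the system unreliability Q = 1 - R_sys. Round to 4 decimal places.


Components: [0.8102, 0.8305, 0.8469, 0.9229]
After component 1: product = 0.8102
After component 2: product = 0.6729
After component 3: product = 0.5699
After component 4: product = 0.5259
R_sys = 0.5259
Q = 1 - 0.5259 = 0.4741

0.4741


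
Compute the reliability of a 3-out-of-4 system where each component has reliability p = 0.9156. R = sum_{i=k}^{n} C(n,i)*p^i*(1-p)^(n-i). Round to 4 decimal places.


k = 3, n = 4, p = 0.9156
i=3: C(4,3)=4 * 0.9156^3 * 0.0844^1 = 0.2591
i=4: C(4,4)=1 * 0.9156^4 * 0.0844^0 = 0.7028
R = sum of terms = 0.9619

0.9619


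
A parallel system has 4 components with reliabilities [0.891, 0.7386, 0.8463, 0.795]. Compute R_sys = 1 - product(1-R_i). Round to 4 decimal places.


Components: [0.891, 0.7386, 0.8463, 0.795]
(1 - 0.891) = 0.109, running product = 0.109
(1 - 0.7386) = 0.2614, running product = 0.0285
(1 - 0.8463) = 0.1537, running product = 0.0044
(1 - 0.795) = 0.205, running product = 0.0009
Product of (1-R_i) = 0.0009
R_sys = 1 - 0.0009 = 0.9991

0.9991


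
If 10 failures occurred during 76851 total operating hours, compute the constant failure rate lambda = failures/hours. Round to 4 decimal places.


failures = 10
total_hours = 76851
lambda = 10 / 76851
lambda = 0.0001

0.0001


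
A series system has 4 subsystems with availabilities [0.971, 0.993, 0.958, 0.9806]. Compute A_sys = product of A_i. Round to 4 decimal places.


Subsystems: [0.971, 0.993, 0.958, 0.9806]
After subsystem 1 (A=0.971): product = 0.971
After subsystem 2 (A=0.993): product = 0.9642
After subsystem 3 (A=0.958): product = 0.9237
After subsystem 4 (A=0.9806): product = 0.9058
A_sys = 0.9058

0.9058


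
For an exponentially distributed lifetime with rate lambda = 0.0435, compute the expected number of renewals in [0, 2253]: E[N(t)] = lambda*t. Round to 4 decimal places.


lambda = 0.0435
t = 2253
E[N(t)] = lambda * t
E[N(t)] = 0.0435 * 2253
E[N(t)] = 98.0055

98.0055


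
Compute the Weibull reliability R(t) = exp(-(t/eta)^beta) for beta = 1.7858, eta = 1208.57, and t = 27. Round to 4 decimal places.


beta = 1.7858, eta = 1208.57, t = 27
t/eta = 27 / 1208.57 = 0.0223
(t/eta)^beta = 0.0223^1.7858 = 0.0011
R(t) = exp(-0.0011)
R(t) = 0.9989

0.9989


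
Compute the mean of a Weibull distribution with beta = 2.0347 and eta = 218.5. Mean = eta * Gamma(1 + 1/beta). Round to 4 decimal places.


beta = 2.0347, eta = 218.5
1/beta = 0.4915
1 + 1/beta = 1.4915
Gamma(1.4915) = 0.886
Mean = 218.5 * 0.886
Mean = 193.5869

193.5869


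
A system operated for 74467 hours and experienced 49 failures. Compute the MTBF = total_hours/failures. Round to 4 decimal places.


total_hours = 74467
failures = 49
MTBF = 74467 / 49
MTBF = 1519.7347

1519.7347


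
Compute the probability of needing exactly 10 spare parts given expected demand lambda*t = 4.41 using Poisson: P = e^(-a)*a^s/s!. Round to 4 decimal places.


a = 4.41, s = 10
e^(-a) = e^(-4.41) = 0.0122
a^s = 4.41^10 = 2782184.2945
s! = 3628800
P = 0.0122 * 2782184.2945 / 3628800
P = 0.0093

0.0093


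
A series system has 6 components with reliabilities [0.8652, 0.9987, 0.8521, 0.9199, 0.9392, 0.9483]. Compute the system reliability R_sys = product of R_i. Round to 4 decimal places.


Components: [0.8652, 0.9987, 0.8521, 0.9199, 0.9392, 0.9483]
After component 1 (R=0.8652): product = 0.8652
After component 2 (R=0.9987): product = 0.8641
After component 3 (R=0.8521): product = 0.7363
After component 4 (R=0.9199): product = 0.6773
After component 5 (R=0.9392): product = 0.6361
After component 6 (R=0.9483): product = 0.6032
R_sys = 0.6032

0.6032


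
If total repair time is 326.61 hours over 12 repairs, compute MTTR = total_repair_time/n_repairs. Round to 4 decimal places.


total_repair_time = 326.61
n_repairs = 12
MTTR = 326.61 / 12
MTTR = 27.2175

27.2175


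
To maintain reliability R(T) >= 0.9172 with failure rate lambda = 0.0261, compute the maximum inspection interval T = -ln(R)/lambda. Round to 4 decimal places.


R_target = 0.9172
lambda = 0.0261
-ln(0.9172) = 0.0864
T = 0.0864 / 0.0261
T = 3.3115

3.3115


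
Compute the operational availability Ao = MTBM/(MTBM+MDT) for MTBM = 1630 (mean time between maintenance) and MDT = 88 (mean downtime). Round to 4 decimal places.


MTBM = 1630
MDT = 88
MTBM + MDT = 1718
Ao = 1630 / 1718
Ao = 0.9488

0.9488


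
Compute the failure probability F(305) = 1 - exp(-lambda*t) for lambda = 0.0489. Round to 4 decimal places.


lambda = 0.0489, t = 305
lambda * t = 14.9145
exp(-14.9145) = 0.0
F(t) = 1 - 0.0
F(t) = 1.0

1.0


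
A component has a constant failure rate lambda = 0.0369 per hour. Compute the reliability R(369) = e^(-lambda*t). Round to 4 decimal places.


lambda = 0.0369
t = 369
lambda * t = 13.6161
R(t) = e^(-13.6161)
R(t) = 0.0

0.0


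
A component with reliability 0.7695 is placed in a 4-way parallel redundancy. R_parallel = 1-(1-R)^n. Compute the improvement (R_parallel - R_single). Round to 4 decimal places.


R_single = 0.7695, n = 4
1 - R_single = 0.2305
(1 - R_single)^n = 0.2305^4 = 0.0028
R_parallel = 1 - 0.0028 = 0.9972
Improvement = 0.9972 - 0.7695
Improvement = 0.2277

0.2277


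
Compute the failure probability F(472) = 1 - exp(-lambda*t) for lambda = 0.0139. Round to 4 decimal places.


lambda = 0.0139, t = 472
lambda * t = 6.5608
exp(-6.5608) = 0.0014
F(t) = 1 - 0.0014
F(t) = 0.9986

0.9986


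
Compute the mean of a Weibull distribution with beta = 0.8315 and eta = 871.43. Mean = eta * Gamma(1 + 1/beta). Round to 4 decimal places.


beta = 0.8315, eta = 871.43
1/beta = 1.2026
1 + 1/beta = 2.2026
Gamma(2.2026) = 1.1034
Mean = 871.43 * 1.1034
Mean = 961.5294

961.5294


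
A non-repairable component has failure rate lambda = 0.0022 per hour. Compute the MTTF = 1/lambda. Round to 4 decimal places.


lambda = 0.0022
MTTF = 1 / 0.0022
MTTF = 454.5455

454.5455


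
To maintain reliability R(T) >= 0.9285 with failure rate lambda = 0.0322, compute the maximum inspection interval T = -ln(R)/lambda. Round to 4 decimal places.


R_target = 0.9285
lambda = 0.0322
-ln(0.9285) = 0.0742
T = 0.0742 / 0.0322
T = 2.3039

2.3039


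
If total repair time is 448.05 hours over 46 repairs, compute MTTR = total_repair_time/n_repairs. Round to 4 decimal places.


total_repair_time = 448.05
n_repairs = 46
MTTR = 448.05 / 46
MTTR = 9.7402

9.7402


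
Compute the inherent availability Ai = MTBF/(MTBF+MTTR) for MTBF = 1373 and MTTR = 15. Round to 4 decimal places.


MTBF = 1373
MTTR = 15
MTBF + MTTR = 1388
Ai = 1373 / 1388
Ai = 0.9892

0.9892


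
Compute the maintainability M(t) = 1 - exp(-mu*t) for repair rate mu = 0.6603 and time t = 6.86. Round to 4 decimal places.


mu = 0.6603, t = 6.86
mu * t = 0.6603 * 6.86 = 4.5297
exp(-4.5297) = 0.0108
M(t) = 1 - 0.0108
M(t) = 0.9892

0.9892


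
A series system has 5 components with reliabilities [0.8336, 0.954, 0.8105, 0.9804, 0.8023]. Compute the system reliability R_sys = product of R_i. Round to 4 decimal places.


Components: [0.8336, 0.954, 0.8105, 0.9804, 0.8023]
After component 1 (R=0.8336): product = 0.8336
After component 2 (R=0.954): product = 0.7953
After component 3 (R=0.8105): product = 0.6446
After component 4 (R=0.9804): product = 0.6319
After component 5 (R=0.8023): product = 0.507
R_sys = 0.507

0.507


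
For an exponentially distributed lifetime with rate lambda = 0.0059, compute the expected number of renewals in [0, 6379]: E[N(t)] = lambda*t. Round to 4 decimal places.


lambda = 0.0059
t = 6379
E[N(t)] = lambda * t
E[N(t)] = 0.0059 * 6379
E[N(t)] = 37.6361

37.6361


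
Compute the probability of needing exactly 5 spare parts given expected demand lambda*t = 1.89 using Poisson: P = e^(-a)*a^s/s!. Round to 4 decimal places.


a = 1.89, s = 5
e^(-a) = e^(-1.89) = 0.1511
a^s = 1.89^5 = 24.1162
s! = 120
P = 0.1511 * 24.1162 / 120
P = 0.0304

0.0304


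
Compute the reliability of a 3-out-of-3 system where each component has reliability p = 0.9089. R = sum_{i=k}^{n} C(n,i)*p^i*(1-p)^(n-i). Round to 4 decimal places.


k = 3, n = 3, p = 0.9089
i=3: C(3,3)=1 * 0.9089^3 * 0.0911^0 = 0.7508
R = sum of terms = 0.7508

0.7508


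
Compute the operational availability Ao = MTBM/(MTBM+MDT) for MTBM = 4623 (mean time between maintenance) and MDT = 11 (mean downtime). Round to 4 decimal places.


MTBM = 4623
MDT = 11
MTBM + MDT = 4634
Ao = 4623 / 4634
Ao = 0.9976

0.9976


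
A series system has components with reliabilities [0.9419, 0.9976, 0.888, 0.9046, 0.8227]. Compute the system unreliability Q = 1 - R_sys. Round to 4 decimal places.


Components: [0.9419, 0.9976, 0.888, 0.9046, 0.8227]
After component 1: product = 0.9419
After component 2: product = 0.9396
After component 3: product = 0.8344
After component 4: product = 0.7548
After component 5: product = 0.621
R_sys = 0.621
Q = 1 - 0.621 = 0.379

0.379


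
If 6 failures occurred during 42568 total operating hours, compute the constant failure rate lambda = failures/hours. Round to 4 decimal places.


failures = 6
total_hours = 42568
lambda = 6 / 42568
lambda = 0.0001

0.0001


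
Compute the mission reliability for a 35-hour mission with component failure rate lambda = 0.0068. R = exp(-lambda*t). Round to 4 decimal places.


lambda = 0.0068
mission_time = 35
lambda * t = 0.0068 * 35 = 0.238
R = exp(-0.238)
R = 0.7882

0.7882


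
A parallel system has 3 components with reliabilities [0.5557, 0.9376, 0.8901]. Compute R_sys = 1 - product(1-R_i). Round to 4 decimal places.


Components: [0.5557, 0.9376, 0.8901]
(1 - 0.5557) = 0.4443, running product = 0.4443
(1 - 0.9376) = 0.0624, running product = 0.0277
(1 - 0.8901) = 0.1099, running product = 0.003
Product of (1-R_i) = 0.003
R_sys = 1 - 0.003 = 0.997

0.997


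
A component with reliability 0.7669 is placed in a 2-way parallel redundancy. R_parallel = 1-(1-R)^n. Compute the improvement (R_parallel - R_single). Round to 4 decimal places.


R_single = 0.7669, n = 2
1 - R_single = 0.2331
(1 - R_single)^n = 0.2331^2 = 0.0543
R_parallel = 1 - 0.0543 = 0.9457
Improvement = 0.9457 - 0.7669
Improvement = 0.1788

0.1788


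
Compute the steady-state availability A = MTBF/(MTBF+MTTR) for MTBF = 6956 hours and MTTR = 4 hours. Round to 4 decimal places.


MTBF = 6956
MTTR = 4
MTBF + MTTR = 6960
A = 6956 / 6960
A = 0.9994

0.9994


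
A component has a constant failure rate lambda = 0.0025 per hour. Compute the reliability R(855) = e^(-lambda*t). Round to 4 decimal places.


lambda = 0.0025
t = 855
lambda * t = 2.1375
R(t) = e^(-2.1375)
R(t) = 0.1179

0.1179


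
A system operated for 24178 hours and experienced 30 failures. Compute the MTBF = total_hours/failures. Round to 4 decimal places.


total_hours = 24178
failures = 30
MTBF = 24178 / 30
MTBF = 805.9333

805.9333


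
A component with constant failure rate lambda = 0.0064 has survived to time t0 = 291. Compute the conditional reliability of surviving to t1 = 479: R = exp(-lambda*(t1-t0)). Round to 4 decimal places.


lambda = 0.0064
t0 = 291, t1 = 479
t1 - t0 = 188
lambda * (t1-t0) = 0.0064 * 188 = 1.2032
R = exp(-1.2032)
R = 0.3002

0.3002


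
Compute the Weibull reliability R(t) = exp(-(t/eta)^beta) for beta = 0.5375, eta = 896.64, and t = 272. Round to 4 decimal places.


beta = 0.5375, eta = 896.64, t = 272
t/eta = 272 / 896.64 = 0.3034
(t/eta)^beta = 0.3034^0.5375 = 0.5267
R(t) = exp(-0.5267)
R(t) = 0.5906

0.5906


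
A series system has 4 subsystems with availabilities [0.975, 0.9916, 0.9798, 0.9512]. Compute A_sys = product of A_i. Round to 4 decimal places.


Subsystems: [0.975, 0.9916, 0.9798, 0.9512]
After subsystem 1 (A=0.975): product = 0.975
After subsystem 2 (A=0.9916): product = 0.9668
After subsystem 3 (A=0.9798): product = 0.9473
After subsystem 4 (A=0.9512): product = 0.9011
A_sys = 0.9011

0.9011


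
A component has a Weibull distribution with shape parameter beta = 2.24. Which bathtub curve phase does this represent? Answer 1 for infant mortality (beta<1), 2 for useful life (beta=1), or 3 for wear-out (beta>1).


beta = 2.24
Compare beta to 1:
beta < 1 => infant mortality (phase 1)
beta = 1 => useful life (phase 2)
beta > 1 => wear-out (phase 3)
Since beta = 2.24, this is wear-out (increasing failure rate)
Phase = 3

3


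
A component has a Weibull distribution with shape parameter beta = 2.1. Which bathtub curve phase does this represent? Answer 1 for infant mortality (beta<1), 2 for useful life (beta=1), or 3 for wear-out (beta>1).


beta = 2.1
Compare beta to 1:
beta < 1 => infant mortality (phase 1)
beta = 1 => useful life (phase 2)
beta > 1 => wear-out (phase 3)
Since beta = 2.1, this is wear-out (increasing failure rate)
Phase = 3

3


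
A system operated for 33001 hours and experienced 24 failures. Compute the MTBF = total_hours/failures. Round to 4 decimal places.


total_hours = 33001
failures = 24
MTBF = 33001 / 24
MTBF = 1375.0417

1375.0417


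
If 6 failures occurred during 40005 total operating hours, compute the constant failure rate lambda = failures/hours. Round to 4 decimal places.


failures = 6
total_hours = 40005
lambda = 6 / 40005
lambda = 0.0001

0.0001


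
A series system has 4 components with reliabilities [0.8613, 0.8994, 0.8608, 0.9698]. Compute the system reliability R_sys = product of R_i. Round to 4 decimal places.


Components: [0.8613, 0.8994, 0.8608, 0.9698]
After component 1 (R=0.8613): product = 0.8613
After component 2 (R=0.8994): product = 0.7747
After component 3 (R=0.8608): product = 0.6668
After component 4 (R=0.9698): product = 0.6467
R_sys = 0.6467

0.6467


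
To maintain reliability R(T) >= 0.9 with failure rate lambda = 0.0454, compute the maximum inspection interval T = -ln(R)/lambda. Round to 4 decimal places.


R_target = 0.9
lambda = 0.0454
-ln(0.9) = 0.1054
T = 0.1054 / 0.0454
T = 2.3207

2.3207


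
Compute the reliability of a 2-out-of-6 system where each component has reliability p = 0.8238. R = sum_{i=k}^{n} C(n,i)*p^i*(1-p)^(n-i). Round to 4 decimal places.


k = 2, n = 6, p = 0.8238
i=2: C(6,2)=15 * 0.8238^2 * 0.1762^4 = 0.0098
i=3: C(6,3)=20 * 0.8238^3 * 0.1762^3 = 0.0612
i=4: C(6,4)=15 * 0.8238^4 * 0.1762^2 = 0.2145
i=5: C(6,5)=6 * 0.8238^5 * 0.1762^1 = 0.4011
i=6: C(6,6)=1 * 0.8238^6 * 0.1762^0 = 0.3126
R = sum of terms = 0.9991

0.9991


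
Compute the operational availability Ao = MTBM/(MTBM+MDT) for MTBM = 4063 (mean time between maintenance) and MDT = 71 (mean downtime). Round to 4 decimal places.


MTBM = 4063
MDT = 71
MTBM + MDT = 4134
Ao = 4063 / 4134
Ao = 0.9828

0.9828


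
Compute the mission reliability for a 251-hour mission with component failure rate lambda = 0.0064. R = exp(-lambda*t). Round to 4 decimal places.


lambda = 0.0064
mission_time = 251
lambda * t = 0.0064 * 251 = 1.6064
R = exp(-1.6064)
R = 0.2006

0.2006


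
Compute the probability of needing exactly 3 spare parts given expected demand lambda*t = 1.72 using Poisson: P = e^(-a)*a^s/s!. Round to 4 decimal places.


a = 1.72, s = 3
e^(-a) = e^(-1.72) = 0.1791
a^s = 1.72^3 = 5.0884
s! = 6
P = 0.1791 * 5.0884 / 6
P = 0.1519

0.1519


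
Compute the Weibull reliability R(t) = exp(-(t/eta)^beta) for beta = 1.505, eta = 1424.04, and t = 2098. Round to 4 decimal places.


beta = 1.505, eta = 1424.04, t = 2098
t/eta = 2098 / 1424.04 = 1.4733
(t/eta)^beta = 1.4733^1.505 = 1.7917
R(t) = exp(-1.7917)
R(t) = 0.1667

0.1667


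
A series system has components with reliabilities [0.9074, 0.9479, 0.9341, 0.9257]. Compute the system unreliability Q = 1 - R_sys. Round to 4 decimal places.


Components: [0.9074, 0.9479, 0.9341, 0.9257]
After component 1: product = 0.9074
After component 2: product = 0.8601
After component 3: product = 0.8034
After component 4: product = 0.7437
R_sys = 0.7437
Q = 1 - 0.7437 = 0.2563

0.2563


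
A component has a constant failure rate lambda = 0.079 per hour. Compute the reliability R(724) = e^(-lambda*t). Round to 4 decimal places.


lambda = 0.079
t = 724
lambda * t = 57.196
R(t) = e^(-57.196)
R(t) = 0.0

0.0


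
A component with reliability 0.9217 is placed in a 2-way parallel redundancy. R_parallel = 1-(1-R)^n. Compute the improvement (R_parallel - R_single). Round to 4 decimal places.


R_single = 0.9217, n = 2
1 - R_single = 0.0783
(1 - R_single)^n = 0.0783^2 = 0.0061
R_parallel = 1 - 0.0061 = 0.9939
Improvement = 0.9939 - 0.9217
Improvement = 0.0722

0.0722


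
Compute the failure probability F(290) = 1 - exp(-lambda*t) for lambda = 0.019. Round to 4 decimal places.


lambda = 0.019, t = 290
lambda * t = 5.51
exp(-5.51) = 0.004
F(t) = 1 - 0.004
F(t) = 0.996

0.996
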